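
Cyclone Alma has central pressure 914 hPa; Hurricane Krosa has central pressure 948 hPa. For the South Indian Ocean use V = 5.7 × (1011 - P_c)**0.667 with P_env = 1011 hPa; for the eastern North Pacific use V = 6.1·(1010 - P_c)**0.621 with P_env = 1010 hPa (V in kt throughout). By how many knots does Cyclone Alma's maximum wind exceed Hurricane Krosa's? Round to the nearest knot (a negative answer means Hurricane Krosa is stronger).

Cyclone Alma: ΔP = 97; V ≈ 5.7 × 97^0.667 ≈ 120.52 kt.
Hurricane Krosa: ΔP = 62; V ≈ 6.1 × 62^0.621 ≈ 79.14 kt.
Difference ≈ 120.52 − 79.14 = 41.38 → 41 kt.

41 kt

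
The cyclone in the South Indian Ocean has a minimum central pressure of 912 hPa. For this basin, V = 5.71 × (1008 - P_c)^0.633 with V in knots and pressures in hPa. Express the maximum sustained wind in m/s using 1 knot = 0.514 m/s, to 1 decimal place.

52.8 m/s

ΔP = 1008 − 912 = 96 hPa.
V ≈ 5.71 × 96^0.633 = 5.71 × 17.980 ≈ 102.663 kt.
102.663 × 0.514 ≈ 52.77 m/s → 52.8 m/s.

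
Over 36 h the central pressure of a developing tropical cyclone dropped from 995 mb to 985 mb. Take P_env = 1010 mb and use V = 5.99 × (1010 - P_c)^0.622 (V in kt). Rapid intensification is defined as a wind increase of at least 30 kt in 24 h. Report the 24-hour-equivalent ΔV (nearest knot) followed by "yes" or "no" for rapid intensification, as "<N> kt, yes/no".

V₁: ΔP = 15, V ≈ 5.99 × 15^0.622 ≈ 32.28 kt.
V₂: ΔP = 25, V ≈ 5.99 × 25^0.622 ≈ 44.36 kt.
ΔV over 36 h = 12.08 kt → 24 h equivalent = 12.08 × 24/36 ≈ 8.05 kt.
8 kt < 30 kt ⇒ not rapid intensification.

8 kt, no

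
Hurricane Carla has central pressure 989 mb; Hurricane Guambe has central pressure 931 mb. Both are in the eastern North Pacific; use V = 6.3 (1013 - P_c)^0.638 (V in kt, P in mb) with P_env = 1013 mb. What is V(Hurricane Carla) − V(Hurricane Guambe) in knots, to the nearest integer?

Hurricane Carla: ΔP = 24; V ≈ 6.3 × 24^0.638 ≈ 47.85 kt.
Hurricane Guambe: ΔP = 82; V ≈ 6.3 × 82^0.638 ≈ 104.80 kt.
Difference ≈ 47.85 − 104.80 = -56.95 → -57 kt.

-57 kt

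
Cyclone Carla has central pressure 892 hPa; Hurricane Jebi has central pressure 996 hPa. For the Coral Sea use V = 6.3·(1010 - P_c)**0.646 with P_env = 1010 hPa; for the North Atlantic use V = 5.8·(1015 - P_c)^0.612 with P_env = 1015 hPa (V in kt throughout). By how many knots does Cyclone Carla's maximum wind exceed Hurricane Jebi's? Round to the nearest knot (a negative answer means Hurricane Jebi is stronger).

102 kt

Cyclone Carla: ΔP = 118; V ≈ 6.3 × 118^0.646 ≈ 137.33 kt.
Hurricane Jebi: ΔP = 19; V ≈ 5.8 × 19^0.612 ≈ 35.16 kt.
Difference ≈ 137.33 − 35.16 = 102.17 → 102 kt.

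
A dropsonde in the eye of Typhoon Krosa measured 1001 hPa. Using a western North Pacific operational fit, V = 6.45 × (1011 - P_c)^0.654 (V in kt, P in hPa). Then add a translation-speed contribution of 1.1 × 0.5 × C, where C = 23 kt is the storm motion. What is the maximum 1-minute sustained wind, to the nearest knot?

ΔP = 1011 − 1001 = 10 hPa.
10^0.654 ≈ 4.508.
V ≈ 6.45 × 4.508 ≈ 29.1 kt.
Translation term: 1.1 × 0.5 × 23 = 12.65 kt.
Corrected V ≈ 41.75 kt → 42 kt.

42 kt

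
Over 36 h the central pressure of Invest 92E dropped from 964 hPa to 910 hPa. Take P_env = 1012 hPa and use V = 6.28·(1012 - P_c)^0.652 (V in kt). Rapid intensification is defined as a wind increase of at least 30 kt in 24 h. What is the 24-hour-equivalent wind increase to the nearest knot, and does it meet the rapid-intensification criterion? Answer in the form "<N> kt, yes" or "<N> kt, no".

33 kt, yes

V₁: ΔP = 48, V ≈ 6.28 × 48^0.652 ≈ 78.37 kt.
V₂: ΔP = 102, V ≈ 6.28 × 102^0.652 ≈ 128.11 kt.
ΔV over 36 h = 49.74 kt → 24 h equivalent = 49.74 × 24/36 ≈ 33.16 kt.
33 kt ≥ 30 kt ⇒ rapid intensification.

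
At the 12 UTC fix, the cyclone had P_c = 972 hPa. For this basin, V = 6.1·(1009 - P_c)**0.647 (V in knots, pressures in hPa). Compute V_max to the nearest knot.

ΔP = 1009 − 972 = 37 hPa.
37^0.647 ≈ 10.343.
V ≈ 6.1 × 10.343 ≈ 63.1 kt.

63 kt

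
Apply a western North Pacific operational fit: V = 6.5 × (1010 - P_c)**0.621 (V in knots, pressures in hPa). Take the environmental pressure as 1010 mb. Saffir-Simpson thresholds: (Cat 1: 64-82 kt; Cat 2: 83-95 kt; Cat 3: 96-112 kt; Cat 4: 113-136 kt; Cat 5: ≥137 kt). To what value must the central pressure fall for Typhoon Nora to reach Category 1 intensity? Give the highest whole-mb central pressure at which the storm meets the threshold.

Category 1 begins at V = 64 kt.
Required ΔP = (64/6.5)^(1/0.621) = 9.846^1.610 ≈ 39.76 mb.
P_c ≤ 1010 − 39.76 = 970.24, so the highest integer P_c is 970 mb.

970 mb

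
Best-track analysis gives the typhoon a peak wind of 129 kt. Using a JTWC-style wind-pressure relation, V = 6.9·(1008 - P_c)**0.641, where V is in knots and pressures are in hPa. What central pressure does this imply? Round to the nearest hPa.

912 hPa

ΔP = (V / 6.9)^(1/0.641) = (129/6.9)^1.560.
129/6.9 = 18.696; 18.696^1.560 ≈ 96.38 hPa.
P_c = 1008 − 96.38 = 911.62 ≈ 912 hPa.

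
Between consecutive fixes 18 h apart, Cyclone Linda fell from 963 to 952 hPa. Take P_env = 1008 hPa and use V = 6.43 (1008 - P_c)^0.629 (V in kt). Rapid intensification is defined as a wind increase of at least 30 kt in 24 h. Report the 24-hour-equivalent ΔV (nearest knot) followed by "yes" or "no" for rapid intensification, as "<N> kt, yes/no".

14 kt, no

V₁: ΔP = 45, V ≈ 6.43 × 45^0.629 ≈ 70.48 kt.
V₂: ΔP = 56, V ≈ 6.43 × 56^0.629 ≈ 80.88 kt.
ΔV over 18 h = 10.40 kt → 24 h equivalent = 10.40 × 24/18 ≈ 13.87 kt.
14 kt < 30 kt ⇒ not rapid intensification.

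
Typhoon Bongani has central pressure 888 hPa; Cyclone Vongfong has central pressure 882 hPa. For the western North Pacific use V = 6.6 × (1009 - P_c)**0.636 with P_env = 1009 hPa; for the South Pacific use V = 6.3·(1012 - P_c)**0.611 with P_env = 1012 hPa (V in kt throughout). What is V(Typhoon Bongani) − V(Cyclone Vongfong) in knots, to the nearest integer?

16 kt

Typhoon Bongani: ΔP = 121; V ≈ 6.6 × 121^0.636 ≈ 139.38 kt.
Cyclone Vongfong: ΔP = 130; V ≈ 6.3 × 130^0.611 ≈ 123.30 kt.
Difference ≈ 139.38 − 123.30 = 16.08 → 16 kt.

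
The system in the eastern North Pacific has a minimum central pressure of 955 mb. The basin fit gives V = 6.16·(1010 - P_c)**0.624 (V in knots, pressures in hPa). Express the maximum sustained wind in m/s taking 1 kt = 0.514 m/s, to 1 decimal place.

38.6 m/s

ΔP = 1010 − 955 = 55 mb.
V ≈ 6.16 × 55^0.624 = 6.16 × 12.190 ≈ 75.087 kt.
75.087 × 0.514 ≈ 38.59 m/s → 38.6 m/s.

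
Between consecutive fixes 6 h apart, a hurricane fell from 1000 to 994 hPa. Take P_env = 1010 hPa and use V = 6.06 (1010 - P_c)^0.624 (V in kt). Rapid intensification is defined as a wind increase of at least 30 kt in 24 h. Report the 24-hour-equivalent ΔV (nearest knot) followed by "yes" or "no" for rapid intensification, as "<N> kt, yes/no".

35 kt, yes

V₁: ΔP = 10, V ≈ 6.06 × 10^0.624 ≈ 25.50 kt.
V₂: ΔP = 16, V ≈ 6.06 × 16^0.624 ≈ 34.19 kt.
ΔV over 6 h = 8.69 kt → 24 h equivalent = 8.69 × 24/6 ≈ 34.76 kt.
35 kt ≥ 30 kt ⇒ rapid intensification.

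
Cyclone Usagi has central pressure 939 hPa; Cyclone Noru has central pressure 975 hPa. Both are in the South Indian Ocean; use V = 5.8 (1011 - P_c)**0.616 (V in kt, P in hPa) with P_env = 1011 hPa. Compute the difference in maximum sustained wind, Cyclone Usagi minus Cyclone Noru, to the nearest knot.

Cyclone Usagi: ΔP = 72; V ≈ 5.8 × 72^0.616 ≈ 80.82 kt.
Cyclone Noru: ΔP = 36; V ≈ 5.8 × 36^0.616 ≈ 52.74 kt.
Difference ≈ 80.82 − 52.74 = 28.08 → 28 kt.

28 kt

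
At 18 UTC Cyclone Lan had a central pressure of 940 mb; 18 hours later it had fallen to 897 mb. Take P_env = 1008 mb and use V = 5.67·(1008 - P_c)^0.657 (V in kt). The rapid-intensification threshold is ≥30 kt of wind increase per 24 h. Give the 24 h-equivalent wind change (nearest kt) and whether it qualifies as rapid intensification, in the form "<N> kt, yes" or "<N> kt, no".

V₁: ΔP = 68, V ≈ 5.67 × 68^0.657 ≈ 90.69 kt.
V₂: ΔP = 111, V ≈ 5.67 × 111^0.657 ≈ 125.13 kt.
ΔV over 18 h = 34.44 kt → 24 h equivalent = 34.44 × 24/18 ≈ 45.92 kt.
46 kt ≥ 30 kt ⇒ rapid intensification.

46 kt, yes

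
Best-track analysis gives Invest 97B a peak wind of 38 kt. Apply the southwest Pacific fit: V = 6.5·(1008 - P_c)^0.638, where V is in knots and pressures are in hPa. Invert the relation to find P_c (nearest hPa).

992 hPa

ΔP = (V / 6.5)^(1/0.638) = (38/6.5)^1.567.
38/6.5 = 5.846; 5.846^1.567 ≈ 15.92 hPa.
P_c = 1008 − 15.92 = 992.08 ≈ 992 hPa.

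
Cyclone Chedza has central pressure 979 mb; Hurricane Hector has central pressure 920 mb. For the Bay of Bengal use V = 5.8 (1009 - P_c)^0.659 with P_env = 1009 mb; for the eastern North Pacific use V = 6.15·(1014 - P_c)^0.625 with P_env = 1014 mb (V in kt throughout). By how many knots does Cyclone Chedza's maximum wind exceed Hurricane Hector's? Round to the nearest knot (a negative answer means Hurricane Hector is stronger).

-51 kt

Cyclone Chedza: ΔP = 30; V ≈ 5.8 × 30^0.659 ≈ 54.56 kt.
Hurricane Hector: ΔP = 94; V ≈ 6.15 × 94^0.625 ≈ 105.22 kt.
Difference ≈ 54.56 − 105.22 = -50.66 → -51 kt.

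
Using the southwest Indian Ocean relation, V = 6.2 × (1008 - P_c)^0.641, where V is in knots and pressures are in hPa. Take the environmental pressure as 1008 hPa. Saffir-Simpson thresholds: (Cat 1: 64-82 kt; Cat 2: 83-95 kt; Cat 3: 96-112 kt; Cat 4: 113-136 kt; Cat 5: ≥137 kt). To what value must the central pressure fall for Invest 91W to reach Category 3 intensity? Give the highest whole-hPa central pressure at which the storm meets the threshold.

Category 3 begins at V = 96 kt.
Required ΔP = (96/6.2)^(1/0.641) = 15.484^1.560 ≈ 71.83 hPa.
P_c ≤ 1008 − 71.83 = 936.17, so the highest integer P_c is 936 hPa.

936 hPa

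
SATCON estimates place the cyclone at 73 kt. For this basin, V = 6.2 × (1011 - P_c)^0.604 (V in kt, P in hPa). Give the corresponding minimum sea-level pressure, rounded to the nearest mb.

952 mb

ΔP = (V / 6.2)^(1/0.604) = (73/6.2)^1.656.
73/6.2 = 11.774; 11.774^1.656 ≈ 59.30 mb.
P_c = 1011 − 59.30 = 951.70 ≈ 952 mb.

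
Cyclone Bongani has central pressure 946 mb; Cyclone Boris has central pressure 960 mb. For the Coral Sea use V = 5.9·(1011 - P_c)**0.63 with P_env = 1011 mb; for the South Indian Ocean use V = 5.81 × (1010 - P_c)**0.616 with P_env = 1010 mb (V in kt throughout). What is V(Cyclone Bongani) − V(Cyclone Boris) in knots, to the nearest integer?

17 kt

Cyclone Bongani: ΔP = 65; V ≈ 5.9 × 65^0.63 ≈ 81.84 kt.
Cyclone Boris: ΔP = 50; V ≈ 5.81 × 50^0.616 ≈ 64.68 kt.
Difference ≈ 81.84 − 64.68 = 17.16 → 17 kt.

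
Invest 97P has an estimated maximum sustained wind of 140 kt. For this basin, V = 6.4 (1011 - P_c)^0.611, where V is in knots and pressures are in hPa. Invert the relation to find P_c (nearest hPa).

ΔP = (V / 6.4)^(1/0.611) = (140/6.4)^1.637.
140/6.4 = 21.875; 21.875^1.637 ≈ 155.97 hPa.
P_c = 1011 − 155.97 = 855.03 ≈ 855 hPa.

855 hPa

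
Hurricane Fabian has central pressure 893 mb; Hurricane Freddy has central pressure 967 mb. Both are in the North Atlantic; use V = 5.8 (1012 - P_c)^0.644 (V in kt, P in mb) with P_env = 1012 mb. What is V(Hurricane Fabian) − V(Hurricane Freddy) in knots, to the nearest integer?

59 kt

Hurricane Fabian: ΔP = 119; V ≈ 5.8 × 119^0.644 ≈ 125.92 kt.
Hurricane Freddy: ΔP = 45; V ≈ 5.8 × 45^0.644 ≈ 67.31 kt.
Difference ≈ 125.92 − 67.31 = 58.61 → 59 kt.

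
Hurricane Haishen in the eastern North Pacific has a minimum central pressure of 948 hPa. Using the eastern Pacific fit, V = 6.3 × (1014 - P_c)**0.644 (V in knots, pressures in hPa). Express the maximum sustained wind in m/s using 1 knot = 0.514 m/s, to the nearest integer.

48 m/s

ΔP = 1014 − 948 = 66 hPa.
V ≈ 6.3 × 66^0.644 = 6.3 × 14.852 ≈ 93.568 kt.
93.568 × 0.514 ≈ 48.09 m/s → 48 m/s.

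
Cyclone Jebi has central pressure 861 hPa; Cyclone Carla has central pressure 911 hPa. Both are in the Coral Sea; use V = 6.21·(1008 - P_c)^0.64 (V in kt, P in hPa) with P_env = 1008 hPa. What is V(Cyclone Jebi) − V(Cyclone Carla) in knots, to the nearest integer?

35 kt

Cyclone Jebi: ΔP = 147; V ≈ 6.21 × 147^0.64 ≈ 151.42 kt.
Cyclone Carla: ΔP = 97; V ≈ 6.21 × 97^0.64 ≈ 116.04 kt.
Difference ≈ 151.42 − 116.04 = 35.38 → 35 kt.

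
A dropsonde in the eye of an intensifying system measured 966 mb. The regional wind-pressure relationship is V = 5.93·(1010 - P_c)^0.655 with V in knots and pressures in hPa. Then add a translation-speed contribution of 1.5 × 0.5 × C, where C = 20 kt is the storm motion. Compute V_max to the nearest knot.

ΔP = 1010 − 966 = 44 mb.
44^0.655 ≈ 11.925.
V ≈ 5.93 × 11.925 ≈ 70.7 kt.
Translation term: 1.5 × 0.5 × 20 = 15 kt.
Corrected V ≈ 85.7 kt → 86 kt.

86 kt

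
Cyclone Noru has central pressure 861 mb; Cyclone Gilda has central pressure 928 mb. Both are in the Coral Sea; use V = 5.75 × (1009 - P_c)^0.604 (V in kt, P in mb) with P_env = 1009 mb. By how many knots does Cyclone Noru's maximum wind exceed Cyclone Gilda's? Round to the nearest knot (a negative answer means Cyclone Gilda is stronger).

Cyclone Noru: ΔP = 148; V ≈ 5.75 × 148^0.604 ≈ 117.63 kt.
Cyclone Gilda: ΔP = 81; V ≈ 5.75 × 81^0.604 ≈ 81.73 kt.
Difference ≈ 117.63 − 81.73 = 35.90 → 36 kt.

36 kt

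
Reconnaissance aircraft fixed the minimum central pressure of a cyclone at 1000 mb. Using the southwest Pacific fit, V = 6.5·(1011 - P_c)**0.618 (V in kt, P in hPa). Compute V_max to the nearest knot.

ΔP = 1011 − 1000 = 11 mb.
11^0.618 ≈ 4.401.
V ≈ 6.5 × 4.401 ≈ 28.6 kt.

29 kt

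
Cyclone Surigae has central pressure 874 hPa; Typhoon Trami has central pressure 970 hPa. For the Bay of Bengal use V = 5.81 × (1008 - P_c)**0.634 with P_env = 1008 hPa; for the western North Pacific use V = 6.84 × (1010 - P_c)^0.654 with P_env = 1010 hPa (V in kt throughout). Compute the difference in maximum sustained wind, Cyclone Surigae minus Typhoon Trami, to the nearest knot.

53 kt

Cyclone Surigae: ΔP = 134; V ≈ 5.81 × 134^0.634 ≈ 129.65 kt.
Typhoon Trami: ΔP = 40; V ≈ 6.84 × 40^0.654 ≈ 76.35 kt.
Difference ≈ 129.65 − 76.35 = 53.30 → 53 kt.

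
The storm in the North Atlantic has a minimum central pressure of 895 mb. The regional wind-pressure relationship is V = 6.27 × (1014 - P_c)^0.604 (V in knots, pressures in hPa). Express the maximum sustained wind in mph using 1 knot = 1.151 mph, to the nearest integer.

129 mph

ΔP = 1014 − 895 = 119 mb.
V ≈ 6.27 × 119^0.604 = 6.27 × 17.932 ≈ 112.434 kt.
112.434 × 1.151 ≈ 129.41 mph → 129 mph.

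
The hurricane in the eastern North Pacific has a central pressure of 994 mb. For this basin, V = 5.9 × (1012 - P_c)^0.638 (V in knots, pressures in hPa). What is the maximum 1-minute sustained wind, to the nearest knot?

37 kt

ΔP = 1012 − 994 = 18 mb.
18^0.638 ≈ 6.322.
V ≈ 5.9 × 6.322 ≈ 37.3 kt.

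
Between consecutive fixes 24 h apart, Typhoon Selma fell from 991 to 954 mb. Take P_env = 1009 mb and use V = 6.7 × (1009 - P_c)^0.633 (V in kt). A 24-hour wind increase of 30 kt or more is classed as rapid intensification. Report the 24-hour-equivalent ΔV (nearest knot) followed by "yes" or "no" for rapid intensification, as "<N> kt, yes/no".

V₁: ΔP = 18, V ≈ 6.7 × 18^0.633 ≈ 41.75 kt.
V₂: ΔP = 55, V ≈ 6.7 × 55^0.633 ≈ 84.67 kt.
ΔV over 24 h = 42.92 kt → 24 h equivalent = 42.92 × 24/24 ≈ 42.92 kt.
43 kt ≥ 30 kt ⇒ rapid intensification.

43 kt, yes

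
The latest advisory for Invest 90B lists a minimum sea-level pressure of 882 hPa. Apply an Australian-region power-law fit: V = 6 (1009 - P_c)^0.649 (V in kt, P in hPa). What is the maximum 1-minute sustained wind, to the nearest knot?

ΔP = 1009 − 882 = 127 hPa.
127^0.649 ≈ 23.194.
V ≈ 6 × 23.194 ≈ 139.2 kt.

139 kt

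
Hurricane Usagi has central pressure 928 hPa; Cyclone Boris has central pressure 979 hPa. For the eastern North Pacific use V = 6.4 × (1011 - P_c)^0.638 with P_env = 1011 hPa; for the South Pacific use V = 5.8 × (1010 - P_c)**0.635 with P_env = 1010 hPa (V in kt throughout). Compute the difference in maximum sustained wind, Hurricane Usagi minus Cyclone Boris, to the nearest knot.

56 kt

Hurricane Usagi: ΔP = 83; V ≈ 6.4 × 83^0.638 ≈ 107.29 kt.
Cyclone Boris: ΔP = 31; V ≈ 5.8 × 31^0.635 ≈ 51.34 kt.
Difference ≈ 107.29 − 51.34 = 55.95 → 56 kt.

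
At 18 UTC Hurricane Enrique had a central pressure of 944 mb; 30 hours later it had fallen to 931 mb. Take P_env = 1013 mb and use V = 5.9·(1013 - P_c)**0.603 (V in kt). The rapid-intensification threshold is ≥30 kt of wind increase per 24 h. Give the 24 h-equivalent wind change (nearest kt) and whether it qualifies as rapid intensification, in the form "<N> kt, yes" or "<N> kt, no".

V₁: ΔP = 69, V ≈ 5.9 × 69^0.603 ≈ 75.80 kt.
V₂: ΔP = 82, V ≈ 5.9 × 82^0.603 ≈ 84.12 kt.
ΔV over 30 h = 8.32 kt → 24 h equivalent = 8.32 × 24/30 ≈ 6.66 kt.
7 kt < 30 kt ⇒ not rapid intensification.

7 kt, no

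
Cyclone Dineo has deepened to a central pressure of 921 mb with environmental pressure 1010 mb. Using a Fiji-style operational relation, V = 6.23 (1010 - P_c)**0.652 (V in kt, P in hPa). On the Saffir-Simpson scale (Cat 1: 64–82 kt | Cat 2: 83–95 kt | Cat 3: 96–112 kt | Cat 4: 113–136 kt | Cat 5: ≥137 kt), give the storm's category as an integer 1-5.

ΔP = 1010 − 921 = 89 mb.
V ≈ 6.23 × 89^0.652 = 6.23 × 18.66 ≈ 116 kt.
116 kt falls in the Category 4 band.

4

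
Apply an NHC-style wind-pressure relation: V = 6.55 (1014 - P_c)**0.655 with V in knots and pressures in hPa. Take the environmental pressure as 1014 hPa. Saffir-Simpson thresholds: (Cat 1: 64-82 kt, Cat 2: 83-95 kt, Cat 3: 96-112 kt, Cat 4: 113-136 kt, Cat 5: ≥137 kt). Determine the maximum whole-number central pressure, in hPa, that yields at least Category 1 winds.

981 hPa

Category 1 begins at V = 64 kt.
Required ΔP = (64/6.55)^(1/0.655) = 9.771^1.527 ≈ 32.46 hPa.
P_c ≤ 1014 − 32.46 = 981.54, so the highest integer P_c is 981 hPa.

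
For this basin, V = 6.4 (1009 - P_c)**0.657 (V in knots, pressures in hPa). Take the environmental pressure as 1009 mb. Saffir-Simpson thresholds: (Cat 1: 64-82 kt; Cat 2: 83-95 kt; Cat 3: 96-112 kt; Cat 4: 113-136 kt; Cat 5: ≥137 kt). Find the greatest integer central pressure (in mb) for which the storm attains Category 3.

Category 3 begins at V = 96 kt.
Required ΔP = (96/6.4)^(1/0.657) = 15.000^1.522 ≈ 61.67 mb.
P_c ≤ 1009 − 61.67 = 947.33, so the highest integer P_c is 947 mb.

947 mb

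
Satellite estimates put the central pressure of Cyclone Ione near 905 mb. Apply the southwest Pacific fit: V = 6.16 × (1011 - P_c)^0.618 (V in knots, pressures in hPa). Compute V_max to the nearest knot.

ΔP = 1011 − 905 = 106 mb.
106^0.618 ≈ 17.850.
V ≈ 6.16 × 17.850 ≈ 110.0 kt.

110 kt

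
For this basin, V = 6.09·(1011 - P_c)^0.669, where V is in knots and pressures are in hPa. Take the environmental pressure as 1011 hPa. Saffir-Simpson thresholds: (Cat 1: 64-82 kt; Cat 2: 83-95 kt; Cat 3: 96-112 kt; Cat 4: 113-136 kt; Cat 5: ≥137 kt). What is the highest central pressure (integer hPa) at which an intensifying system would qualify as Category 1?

977 hPa

Category 1 begins at V = 64 kt.
Required ΔP = (64/6.09)^(1/0.669) = 10.509^1.495 ≈ 33.65 hPa.
P_c ≤ 1011 − 33.65 = 977.35, so the highest integer P_c is 977 hPa.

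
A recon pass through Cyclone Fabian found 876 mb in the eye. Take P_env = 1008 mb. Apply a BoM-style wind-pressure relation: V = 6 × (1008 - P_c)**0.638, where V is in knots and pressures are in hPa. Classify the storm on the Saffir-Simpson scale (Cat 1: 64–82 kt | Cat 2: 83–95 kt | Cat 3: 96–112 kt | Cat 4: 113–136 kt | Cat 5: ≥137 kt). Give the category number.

4

ΔP = 1008 − 876 = 132 mb.
V ≈ 6 × 132^0.638 = 6 × 22.54 ≈ 135 kt.
135 kt falls in the Category 4 band.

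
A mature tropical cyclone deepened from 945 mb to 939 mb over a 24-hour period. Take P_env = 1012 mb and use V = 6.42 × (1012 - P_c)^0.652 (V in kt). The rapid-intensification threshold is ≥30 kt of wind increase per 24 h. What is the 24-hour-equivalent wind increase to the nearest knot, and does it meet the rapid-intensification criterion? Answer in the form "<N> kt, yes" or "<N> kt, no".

6 kt, no

V₁: ΔP = 67, V ≈ 6.42 × 67^0.652 ≈ 99.57 kt.
V₂: ΔP = 73, V ≈ 6.42 × 73^0.652 ≈ 105.30 kt.
ΔV over 24 h = 5.73 kt → 24 h equivalent = 5.73 × 24/24 ≈ 5.73 kt.
6 kt < 30 kt ⇒ not rapid intensification.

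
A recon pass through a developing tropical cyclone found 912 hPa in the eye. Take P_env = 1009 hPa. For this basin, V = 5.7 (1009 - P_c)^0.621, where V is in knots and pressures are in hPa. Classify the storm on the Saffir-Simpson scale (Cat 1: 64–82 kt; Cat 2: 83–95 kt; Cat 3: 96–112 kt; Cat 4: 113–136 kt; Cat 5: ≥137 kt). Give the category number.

3

ΔP = 1009 − 912 = 97 hPa.
V ≈ 5.7 × 97^0.621 = 5.7 × 17.13 ≈ 98 kt.
98 kt falls in the Category 3 band.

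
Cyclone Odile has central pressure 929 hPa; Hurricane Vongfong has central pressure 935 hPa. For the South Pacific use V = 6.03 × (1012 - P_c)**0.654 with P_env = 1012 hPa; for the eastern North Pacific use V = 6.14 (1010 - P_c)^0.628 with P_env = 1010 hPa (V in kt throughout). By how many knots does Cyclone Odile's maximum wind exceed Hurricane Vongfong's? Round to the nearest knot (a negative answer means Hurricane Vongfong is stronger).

Cyclone Odile: ΔP = 83; V ≈ 6.03 × 83^0.654 ≈ 108.49 kt.
Hurricane Vongfong: ΔP = 75; V ≈ 6.14 × 75^0.628 ≈ 92.41 kt.
Difference ≈ 108.49 − 92.41 = 16.08 → 16 kt.

16 kt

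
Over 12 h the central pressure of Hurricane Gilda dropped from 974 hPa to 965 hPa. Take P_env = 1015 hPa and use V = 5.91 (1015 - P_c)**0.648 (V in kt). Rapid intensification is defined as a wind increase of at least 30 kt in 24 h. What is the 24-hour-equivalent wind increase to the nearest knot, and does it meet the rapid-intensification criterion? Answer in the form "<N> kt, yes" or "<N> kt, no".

V₁: ΔP = 41, V ≈ 5.91 × 41^0.648 ≈ 65.56 kt.
V₂: ΔP = 50, V ≈ 5.91 × 50^0.648 ≈ 74.56 kt.
ΔV over 12 h = 9.00 kt → 24 h equivalent = 9.00 × 24/12 ≈ 18.00 kt.
18 kt < 30 kt ⇒ not rapid intensification.

18 kt, no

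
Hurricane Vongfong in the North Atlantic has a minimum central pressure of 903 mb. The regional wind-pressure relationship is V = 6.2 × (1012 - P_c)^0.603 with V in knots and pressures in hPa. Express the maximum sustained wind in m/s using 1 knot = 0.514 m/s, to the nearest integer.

54 m/s

ΔP = 1012 − 903 = 109 mb.
V ≈ 6.2 × 109^0.603 = 6.2 × 16.927 ≈ 104.945 kt.
104.945 × 0.514 ≈ 53.94 m/s → 54 m/s.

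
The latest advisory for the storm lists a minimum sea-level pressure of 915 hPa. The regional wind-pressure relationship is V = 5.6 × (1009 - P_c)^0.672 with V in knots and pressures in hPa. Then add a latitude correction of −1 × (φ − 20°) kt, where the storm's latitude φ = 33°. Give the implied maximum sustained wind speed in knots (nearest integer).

ΔP = 1009 − 915 = 94 hPa.
94^0.672 ≈ 21.181.
V ≈ 5.6 × 21.181 ≈ 118.6 kt.
Latitude correction: −1 × (33 − 20) = -13 kt.
Corrected V ≈ 105.6 kt → 106 kt.

106 kt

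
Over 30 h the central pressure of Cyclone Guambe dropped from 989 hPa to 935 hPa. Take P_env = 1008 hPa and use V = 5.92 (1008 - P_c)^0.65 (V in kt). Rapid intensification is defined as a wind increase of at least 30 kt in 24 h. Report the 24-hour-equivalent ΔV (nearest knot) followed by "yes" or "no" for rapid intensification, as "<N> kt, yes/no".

V₁: ΔP = 19, V ≈ 5.92 × 19^0.65 ≈ 40.13 kt.
V₂: ΔP = 73, V ≈ 5.92 × 73^0.65 ≈ 96.27 kt.
ΔV over 30 h = 56.14 kt → 24 h equivalent = 56.14 × 24/30 ≈ 44.91 kt.
45 kt ≥ 30 kt ⇒ rapid intensification.

45 kt, yes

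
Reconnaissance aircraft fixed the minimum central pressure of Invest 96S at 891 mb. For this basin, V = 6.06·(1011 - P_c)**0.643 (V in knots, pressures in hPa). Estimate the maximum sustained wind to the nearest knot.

ΔP = 1011 − 891 = 120 mb.
120^0.643 ≈ 21.723.
V ≈ 6.06 × 21.723 ≈ 131.6 kt.

132 kt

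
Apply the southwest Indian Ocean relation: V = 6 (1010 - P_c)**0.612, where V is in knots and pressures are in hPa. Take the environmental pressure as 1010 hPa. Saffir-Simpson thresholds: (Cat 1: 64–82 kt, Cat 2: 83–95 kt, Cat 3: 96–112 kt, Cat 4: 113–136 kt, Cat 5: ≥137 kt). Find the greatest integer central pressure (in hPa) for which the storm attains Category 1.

962 hPa

Category 1 begins at V = 64 kt.
Required ΔP = (64/6)^(1/0.612) = 10.667^1.634 ≈ 47.84 hPa.
P_c ≤ 1010 − 47.84 = 962.16, so the highest integer P_c is 962 hPa.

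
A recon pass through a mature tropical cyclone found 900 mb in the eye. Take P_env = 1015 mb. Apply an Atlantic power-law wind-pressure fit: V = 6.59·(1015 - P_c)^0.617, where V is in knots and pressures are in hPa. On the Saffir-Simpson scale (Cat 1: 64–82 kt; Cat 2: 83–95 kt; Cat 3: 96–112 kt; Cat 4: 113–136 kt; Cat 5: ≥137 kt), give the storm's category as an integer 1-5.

4

ΔP = 1015 − 900 = 115 mb.
V ≈ 6.59 × 115^0.617 = 6.59 × 18.68 ≈ 123 kt.
123 kt falls in the Category 4 band.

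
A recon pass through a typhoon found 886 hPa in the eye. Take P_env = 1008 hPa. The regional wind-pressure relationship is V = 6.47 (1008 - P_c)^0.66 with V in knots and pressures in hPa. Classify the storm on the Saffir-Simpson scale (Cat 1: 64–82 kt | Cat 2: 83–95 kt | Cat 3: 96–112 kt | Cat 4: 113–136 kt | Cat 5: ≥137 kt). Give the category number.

5

ΔP = 1008 − 886 = 122 hPa.
V ≈ 6.47 × 122^0.66 = 6.47 × 23.82 ≈ 154 kt.
154 kt falls in the Category 5 band.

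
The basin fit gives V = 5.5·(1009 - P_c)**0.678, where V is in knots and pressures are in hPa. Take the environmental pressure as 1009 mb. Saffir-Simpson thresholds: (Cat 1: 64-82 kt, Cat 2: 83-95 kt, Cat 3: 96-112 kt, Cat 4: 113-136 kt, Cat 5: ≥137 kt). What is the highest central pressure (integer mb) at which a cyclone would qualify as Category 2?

Category 2 begins at V = 83 kt.
Required ΔP = (83/5.5)^(1/0.678) = 15.091^1.475 ≈ 54.77 mb.
P_c ≤ 1009 − 54.77 = 954.23, so the highest integer P_c is 954 mb.

954 mb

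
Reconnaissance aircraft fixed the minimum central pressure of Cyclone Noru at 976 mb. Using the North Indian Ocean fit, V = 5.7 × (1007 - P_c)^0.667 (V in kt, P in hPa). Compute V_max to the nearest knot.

ΔP = 1007 − 976 = 31 mb.
31^0.667 ≈ 9.880.
V ≈ 5.7 × 9.880 ≈ 56.3 kt.

56 kt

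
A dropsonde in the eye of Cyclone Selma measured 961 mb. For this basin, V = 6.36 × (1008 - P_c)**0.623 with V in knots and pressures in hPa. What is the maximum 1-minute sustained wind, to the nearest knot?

70 kt

ΔP = 1008 − 961 = 47 mb.
47^0.623 ≈ 11.008.
V ≈ 6.36 × 11.008 ≈ 70.0 kt.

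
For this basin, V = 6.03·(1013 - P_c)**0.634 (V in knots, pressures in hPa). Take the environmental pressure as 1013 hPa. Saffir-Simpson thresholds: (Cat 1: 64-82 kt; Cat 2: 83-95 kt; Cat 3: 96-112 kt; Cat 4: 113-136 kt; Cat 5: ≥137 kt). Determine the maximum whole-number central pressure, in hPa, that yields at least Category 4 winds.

911 hPa

Category 4 begins at V = 113 kt.
Required ΔP = (113/6.03)^(1/0.634) = 18.740^1.577 ≈ 101.74 hPa.
P_c ≤ 1013 − 101.74 = 911.26, so the highest integer P_c is 911 hPa.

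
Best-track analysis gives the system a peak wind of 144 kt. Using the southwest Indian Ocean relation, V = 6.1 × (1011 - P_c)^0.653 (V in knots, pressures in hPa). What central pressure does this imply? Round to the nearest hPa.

884 hPa

ΔP = (V / 6.1)^(1/0.653) = (144/6.1)^1.531.
144/6.1 = 23.607; 23.607^1.531 ≈ 126.66 hPa.
P_c = 1011 − 126.66 = 884.34 ≈ 884 hPa.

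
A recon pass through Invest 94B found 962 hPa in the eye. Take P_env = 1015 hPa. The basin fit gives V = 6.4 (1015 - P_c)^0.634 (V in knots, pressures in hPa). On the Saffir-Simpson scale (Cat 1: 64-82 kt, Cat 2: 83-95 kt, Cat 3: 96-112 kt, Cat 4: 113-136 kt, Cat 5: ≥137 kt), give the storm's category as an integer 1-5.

ΔP = 1015 − 962 = 53 hPa.
V ≈ 6.4 × 53^0.634 = 6.4 × 12.39 ≈ 79 kt.
79 kt falls in the Category 1 band.

1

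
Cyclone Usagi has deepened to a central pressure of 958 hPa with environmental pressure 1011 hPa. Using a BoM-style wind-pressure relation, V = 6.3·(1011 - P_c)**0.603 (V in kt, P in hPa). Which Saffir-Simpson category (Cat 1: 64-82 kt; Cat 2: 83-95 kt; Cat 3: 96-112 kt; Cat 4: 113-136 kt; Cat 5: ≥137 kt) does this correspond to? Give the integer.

1

ΔP = 1011 − 958 = 53 hPa.
V ≈ 6.3 × 53^0.603 = 6.3 × 10.96 ≈ 69 kt.
69 kt falls in the Category 1 band.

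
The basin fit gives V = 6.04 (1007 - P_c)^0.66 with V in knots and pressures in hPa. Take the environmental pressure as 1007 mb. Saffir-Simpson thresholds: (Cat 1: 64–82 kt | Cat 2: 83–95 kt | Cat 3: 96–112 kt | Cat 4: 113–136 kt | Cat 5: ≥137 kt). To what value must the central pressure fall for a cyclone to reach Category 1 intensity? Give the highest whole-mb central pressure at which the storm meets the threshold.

Category 1 begins at V = 64 kt.
Required ΔP = (64/6.04)^(1/0.66) = 10.596^1.515 ≈ 35.75 mb.
P_c ≤ 1007 − 35.75 = 971.25, so the highest integer P_c is 971 mb.

971 mb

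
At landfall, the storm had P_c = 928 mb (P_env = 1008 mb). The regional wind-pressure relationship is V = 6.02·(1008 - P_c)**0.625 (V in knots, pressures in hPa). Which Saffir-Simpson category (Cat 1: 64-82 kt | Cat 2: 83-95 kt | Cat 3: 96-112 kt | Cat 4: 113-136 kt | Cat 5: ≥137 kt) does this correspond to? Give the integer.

ΔP = 1008 − 928 = 80 mb.
V ≈ 6.02 × 80^0.625 = 6.02 × 15.47 ≈ 93 kt.
93 kt falls in the Category 2 band.

2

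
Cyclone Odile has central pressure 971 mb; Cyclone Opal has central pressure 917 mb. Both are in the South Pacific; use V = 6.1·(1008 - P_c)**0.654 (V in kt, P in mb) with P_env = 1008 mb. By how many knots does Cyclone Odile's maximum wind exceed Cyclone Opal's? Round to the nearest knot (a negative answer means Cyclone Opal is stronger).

-52 kt

Cyclone Odile: ΔP = 37; V ≈ 6.1 × 37^0.654 ≈ 64.70 kt.
Cyclone Opal: ΔP = 91; V ≈ 6.1 × 91^0.654 ≈ 116.56 kt.
Difference ≈ 64.70 − 116.56 = -51.86 → -52 kt.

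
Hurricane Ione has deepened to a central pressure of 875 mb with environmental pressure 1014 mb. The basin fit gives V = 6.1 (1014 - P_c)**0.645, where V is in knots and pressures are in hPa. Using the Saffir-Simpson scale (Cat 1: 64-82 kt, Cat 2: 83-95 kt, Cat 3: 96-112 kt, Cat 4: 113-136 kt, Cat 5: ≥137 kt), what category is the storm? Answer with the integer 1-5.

5

ΔP = 1014 − 875 = 139 mb.
V ≈ 6.1 × 139^0.645 = 6.1 × 24.11 ≈ 147 kt.
147 kt falls in the Category 5 band.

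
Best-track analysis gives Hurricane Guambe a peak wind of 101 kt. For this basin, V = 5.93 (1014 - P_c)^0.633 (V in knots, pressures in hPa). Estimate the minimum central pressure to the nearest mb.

ΔP = (V / 5.93)^(1/0.633) = (101/5.93)^1.580.
101/5.93 = 17.032; 17.032^1.580 ≈ 88.13 mb.
P_c = 1014 − 88.13 = 925.87 ≈ 926 mb.

926 mb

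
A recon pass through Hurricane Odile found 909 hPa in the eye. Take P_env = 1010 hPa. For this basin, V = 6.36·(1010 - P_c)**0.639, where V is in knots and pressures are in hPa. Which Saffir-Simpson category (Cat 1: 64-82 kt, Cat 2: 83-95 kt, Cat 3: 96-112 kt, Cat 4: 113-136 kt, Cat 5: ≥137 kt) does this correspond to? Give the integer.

ΔP = 1010 − 909 = 101 hPa.
V ≈ 6.36 × 101^0.639 = 6.36 × 19.09 ≈ 121 kt.
121 kt falls in the Category 4 band.

4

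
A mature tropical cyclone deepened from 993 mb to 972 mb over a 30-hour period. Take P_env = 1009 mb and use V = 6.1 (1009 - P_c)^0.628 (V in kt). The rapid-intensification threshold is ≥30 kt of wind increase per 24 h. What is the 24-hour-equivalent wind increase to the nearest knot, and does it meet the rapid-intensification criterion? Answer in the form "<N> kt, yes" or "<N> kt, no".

19 kt, no

V₁: ΔP = 16, V ≈ 6.1 × 16^0.628 ≈ 34.80 kt.
V₂: ΔP = 37, V ≈ 6.1 × 37^0.628 ≈ 58.91 kt.
ΔV over 30 h = 24.11 kt → 24 h equivalent = 24.11 × 24/30 ≈ 19.29 kt.
19 kt < 30 kt ⇒ not rapid intensification.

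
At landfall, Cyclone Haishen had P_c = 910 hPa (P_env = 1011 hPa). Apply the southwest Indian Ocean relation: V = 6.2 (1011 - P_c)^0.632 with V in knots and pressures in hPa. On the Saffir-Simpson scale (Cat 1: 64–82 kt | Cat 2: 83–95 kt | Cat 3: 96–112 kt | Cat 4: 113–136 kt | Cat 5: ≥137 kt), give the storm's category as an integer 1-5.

4

ΔP = 1011 − 910 = 101 hPa.
V ≈ 6.2 × 101^0.632 = 6.2 × 18.48 ≈ 115 kt.
115 kt falls in the Category 4 band.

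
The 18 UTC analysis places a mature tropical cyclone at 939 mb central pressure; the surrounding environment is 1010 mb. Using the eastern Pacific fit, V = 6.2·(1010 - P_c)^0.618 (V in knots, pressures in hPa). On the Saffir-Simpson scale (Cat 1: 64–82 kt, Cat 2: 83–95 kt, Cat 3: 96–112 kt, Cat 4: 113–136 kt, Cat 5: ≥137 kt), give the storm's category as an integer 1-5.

ΔP = 1010 − 939 = 71 mb.
V ≈ 6.2 × 71^0.618 = 6.2 × 13.93 ≈ 86 kt.
86 kt falls in the Category 2 band.

2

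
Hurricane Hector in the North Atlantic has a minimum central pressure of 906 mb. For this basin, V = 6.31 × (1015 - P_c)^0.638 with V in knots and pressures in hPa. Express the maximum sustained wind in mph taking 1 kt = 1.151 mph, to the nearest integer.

145 mph

ΔP = 1015 − 906 = 109 mb.
V ≈ 6.31 × 109^0.638 = 6.31 × 19.947 ≈ 125.866 kt.
125.866 × 1.151 ≈ 144.87 mph → 145 mph.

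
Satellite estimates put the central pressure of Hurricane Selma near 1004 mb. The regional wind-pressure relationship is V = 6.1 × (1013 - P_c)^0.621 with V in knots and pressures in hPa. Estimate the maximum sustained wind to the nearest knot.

ΔP = 1013 − 1004 = 9 mb.
9^0.621 ≈ 3.914.
V ≈ 6.1 × 3.914 ≈ 23.9 kt.

24 kt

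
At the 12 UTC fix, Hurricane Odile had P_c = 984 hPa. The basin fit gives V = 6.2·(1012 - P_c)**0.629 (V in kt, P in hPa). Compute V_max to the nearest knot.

ΔP = 1012 − 984 = 28 hPa.
28^0.629 ≈ 8.133.
V ≈ 6.2 × 8.133 ≈ 50.4 kt.

50 kt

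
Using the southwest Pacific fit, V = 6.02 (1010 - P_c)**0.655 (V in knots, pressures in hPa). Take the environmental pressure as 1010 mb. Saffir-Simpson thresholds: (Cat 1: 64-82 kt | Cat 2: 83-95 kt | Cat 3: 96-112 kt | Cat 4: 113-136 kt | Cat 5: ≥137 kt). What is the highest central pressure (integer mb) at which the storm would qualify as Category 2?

955 mb

Category 2 begins at V = 83 kt.
Required ΔP = (83/6.02)^(1/0.655) = 13.787^1.527 ≈ 54.91 mb.
P_c ≤ 1010 − 54.91 = 955.09, so the highest integer P_c is 955 mb.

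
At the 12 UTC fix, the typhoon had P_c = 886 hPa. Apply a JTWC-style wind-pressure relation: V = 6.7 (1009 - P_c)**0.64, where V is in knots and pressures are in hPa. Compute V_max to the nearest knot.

146 kt

ΔP = 1009 − 886 = 123 hPa.
123^0.64 ≈ 21.754.
V ≈ 6.7 × 21.754 ≈ 145.8 kt.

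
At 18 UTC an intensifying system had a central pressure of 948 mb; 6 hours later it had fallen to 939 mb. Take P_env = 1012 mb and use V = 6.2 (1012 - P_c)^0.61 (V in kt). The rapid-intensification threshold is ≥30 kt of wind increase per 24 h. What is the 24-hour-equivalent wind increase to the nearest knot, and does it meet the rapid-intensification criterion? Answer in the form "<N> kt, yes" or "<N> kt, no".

26 kt, no

V₁: ΔP = 64, V ≈ 6.2 × 64^0.61 ≈ 78.37 kt.
V₂: ΔP = 73, V ≈ 6.2 × 73^0.61 ≈ 84.92 kt.
ΔV over 6 h = 6.55 kt → 24 h equivalent = 6.55 × 24/6 ≈ 26.20 kt.
26 kt < 30 kt ⇒ not rapid intensification.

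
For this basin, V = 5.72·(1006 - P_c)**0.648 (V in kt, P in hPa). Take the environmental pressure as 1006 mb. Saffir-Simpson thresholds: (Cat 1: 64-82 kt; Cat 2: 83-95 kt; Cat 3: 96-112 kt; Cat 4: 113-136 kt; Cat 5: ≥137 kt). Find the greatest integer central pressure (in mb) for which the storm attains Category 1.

Category 1 begins at V = 64 kt.
Required ΔP = (64/5.72)^(1/0.648) = 11.189^1.543 ≈ 41.54 mb.
P_c ≤ 1006 − 41.54 = 964.46, so the highest integer P_c is 964 mb.

964 mb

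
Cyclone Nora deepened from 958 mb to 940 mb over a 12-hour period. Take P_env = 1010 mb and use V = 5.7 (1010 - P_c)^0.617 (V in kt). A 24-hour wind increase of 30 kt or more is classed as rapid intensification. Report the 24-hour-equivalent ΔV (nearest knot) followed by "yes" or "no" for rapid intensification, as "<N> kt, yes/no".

26 kt, no

V₁: ΔP = 52, V ≈ 5.7 × 52^0.617 ≈ 65.26 kt.
V₂: ΔP = 70, V ≈ 5.7 × 70^0.617 ≈ 78.40 kt.
ΔV over 12 h = 13.14 kt → 24 h equivalent = 13.14 × 24/12 ≈ 26.28 kt.
26 kt < 30 kt ⇒ not rapid intensification.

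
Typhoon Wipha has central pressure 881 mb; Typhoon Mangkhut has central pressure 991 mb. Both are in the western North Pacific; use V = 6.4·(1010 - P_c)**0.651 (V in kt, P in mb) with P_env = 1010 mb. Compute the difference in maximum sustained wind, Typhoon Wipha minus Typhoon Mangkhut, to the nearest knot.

Typhoon Wipha: ΔP = 129; V ≈ 6.4 × 129^0.651 ≈ 151.42 kt.
Typhoon Mangkhut: ΔP = 19; V ≈ 6.4 × 19^0.651 ≈ 43.52 kt.
Difference ≈ 151.42 − 43.52 = 107.90 → 108 kt.

108 kt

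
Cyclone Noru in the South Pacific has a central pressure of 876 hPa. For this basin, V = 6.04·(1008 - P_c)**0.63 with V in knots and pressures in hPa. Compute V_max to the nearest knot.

ΔP = 1008 − 876 = 132 hPa.
132^0.63 ≈ 21.675.
V ≈ 6.04 × 21.675 ≈ 130.9 kt.

131 kt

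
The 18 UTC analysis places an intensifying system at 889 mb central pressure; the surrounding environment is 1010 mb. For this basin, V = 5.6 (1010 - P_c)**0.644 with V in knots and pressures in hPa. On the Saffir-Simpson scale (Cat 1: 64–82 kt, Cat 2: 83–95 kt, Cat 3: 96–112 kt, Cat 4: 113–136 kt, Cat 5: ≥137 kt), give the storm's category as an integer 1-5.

4

ΔP = 1010 − 889 = 121 mb.
V ≈ 5.6 × 121^0.644 = 5.6 × 21.94 ≈ 123 kt.
123 kt falls in the Category 4 band.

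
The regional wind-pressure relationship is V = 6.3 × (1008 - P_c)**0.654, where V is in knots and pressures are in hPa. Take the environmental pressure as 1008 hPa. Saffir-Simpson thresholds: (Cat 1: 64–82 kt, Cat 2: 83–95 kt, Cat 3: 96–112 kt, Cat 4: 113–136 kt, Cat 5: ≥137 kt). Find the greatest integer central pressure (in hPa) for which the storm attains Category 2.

956 hPa

Category 2 begins at V = 83 kt.
Required ΔP = (83/6.3)^(1/0.654) = 13.175^1.529 ≈ 51.54 hPa.
P_c ≤ 1008 − 51.54 = 956.46, so the highest integer P_c is 956 hPa.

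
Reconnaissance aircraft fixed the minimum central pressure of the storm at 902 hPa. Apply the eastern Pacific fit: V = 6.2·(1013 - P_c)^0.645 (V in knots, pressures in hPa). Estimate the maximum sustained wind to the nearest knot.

ΔP = 1013 − 902 = 111 hPa.
111^0.645 ≈ 20.856.
V ≈ 6.2 × 20.856 ≈ 129.3 kt.

129 kt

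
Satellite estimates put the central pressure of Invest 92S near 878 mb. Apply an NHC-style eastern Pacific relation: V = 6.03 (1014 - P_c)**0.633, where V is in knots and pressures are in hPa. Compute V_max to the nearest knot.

135 kt

ΔP = 1014 − 878 = 136 mb.
136^0.633 ≈ 22.415.
V ≈ 6.03 × 22.415 ≈ 135.2 kt.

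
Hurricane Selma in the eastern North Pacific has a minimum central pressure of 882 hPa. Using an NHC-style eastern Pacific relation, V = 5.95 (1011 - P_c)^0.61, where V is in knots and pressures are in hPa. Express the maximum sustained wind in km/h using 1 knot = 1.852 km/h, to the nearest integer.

214 km/h

ΔP = 1011 − 882 = 129 hPa.
V ≈ 5.95 × 129^0.61 = 5.95 × 19.385 ≈ 115.339 kt.
115.339 × 1.852 ≈ 213.61 km/h → 214 km/h.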